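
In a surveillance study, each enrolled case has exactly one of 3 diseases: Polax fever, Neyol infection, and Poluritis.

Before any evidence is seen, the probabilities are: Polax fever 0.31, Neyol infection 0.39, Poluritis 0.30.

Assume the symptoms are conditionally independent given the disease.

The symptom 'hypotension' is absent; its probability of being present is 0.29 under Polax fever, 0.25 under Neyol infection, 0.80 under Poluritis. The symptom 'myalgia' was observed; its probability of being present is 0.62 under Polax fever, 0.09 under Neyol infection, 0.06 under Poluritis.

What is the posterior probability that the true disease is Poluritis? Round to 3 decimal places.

0.022

By Bayes' rule with conditional independence, the unnormalized weight for each hypothesis is prior × ∏ likelihoods (using 1 − P(present | H) for each absent symptom):
  Polax fever: 0.31 × (1 − 0.29) × 0.62 = 0.13646
  Neyol infection: 0.39 × (1 − 0.25) × 0.09 = 0.026325
  Poluritis: 0.30 × (1 − 0.80) × 0.06 = 0.0036
The unnormalized weights sum to 0.16639.
P(Poluritis | evidence) = 0.0036 / 0.16639 ≈ 0.022.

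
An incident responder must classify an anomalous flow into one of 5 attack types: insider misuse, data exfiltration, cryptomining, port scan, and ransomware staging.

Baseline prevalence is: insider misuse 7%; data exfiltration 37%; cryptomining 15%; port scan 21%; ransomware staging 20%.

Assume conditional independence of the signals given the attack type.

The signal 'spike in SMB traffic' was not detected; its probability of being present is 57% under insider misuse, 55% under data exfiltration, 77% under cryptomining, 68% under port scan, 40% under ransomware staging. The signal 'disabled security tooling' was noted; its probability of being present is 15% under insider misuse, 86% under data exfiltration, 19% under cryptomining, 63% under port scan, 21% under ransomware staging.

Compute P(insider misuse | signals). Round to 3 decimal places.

Multiply each prior by the joint likelihood of the signal pattern (using 1 − P(present | H) for each absent signal):
  insider misuse: 0.07 × (1 − 0.57) × 0.15 = 0.004515
  data exfiltration: 0.37 × (1 − 0.55) × 0.86 = 0.14319
  cryptomining: 0.15 × (1 − 0.77) × 0.19 = 0.006555
  port scan: 0.21 × (1 − 0.68) × 0.63 = 0.042336
  ransomware staging: 0.20 × (1 − 0.40) × 0.21 = 0.0252
Normalizing constant Z = 0.004515 + 0.14319 + 0.006555 + 0.042336 + 0.0252 = 0.2218.
P(insider misuse | evidence) = 0.004515 / 0.2218 ≈ 0.020.

0.020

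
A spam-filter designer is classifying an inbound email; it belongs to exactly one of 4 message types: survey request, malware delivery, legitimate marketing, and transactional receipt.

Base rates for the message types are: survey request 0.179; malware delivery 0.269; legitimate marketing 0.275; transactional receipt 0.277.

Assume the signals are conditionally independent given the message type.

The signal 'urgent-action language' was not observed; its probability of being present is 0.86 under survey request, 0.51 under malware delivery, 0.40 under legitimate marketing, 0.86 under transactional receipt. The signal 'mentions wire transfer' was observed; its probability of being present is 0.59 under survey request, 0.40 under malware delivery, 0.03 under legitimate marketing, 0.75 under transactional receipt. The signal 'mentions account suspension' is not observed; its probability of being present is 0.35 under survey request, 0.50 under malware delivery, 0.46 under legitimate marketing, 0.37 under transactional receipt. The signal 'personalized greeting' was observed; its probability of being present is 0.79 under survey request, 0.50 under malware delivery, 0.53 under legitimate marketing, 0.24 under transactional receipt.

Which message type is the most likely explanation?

By Bayes' rule with conditional independence, the unnormalized weight for each hypothesis is prior × ∏ likelihoods (using 1 − P(present | H) for each absent signal):
  survey request: 0.179 × (1 − 0.86) × 0.59 × (1 − 0.35) × 0.79 = 0.0075923
  malware delivery: 0.269 × (1 − 0.51) × 0.40 × (1 − 0.50) × 0.50 = 0.013181
  legitimate marketing: 0.275 × (1 − 0.40) × 0.03 × (1 − 0.46) × 0.53 = 0.0014167
  transactional receipt: 0.277 × (1 − 0.86) × 0.75 × (1 − 0.37) × 0.24 = 0.0043977
The unnormalized weights sum to 0.026588.
P(survey request | evidence) ≈ 0.0075923 / 0.026588 ≈ 0.286
P(malware delivery | evidence) ≈ 0.013181 / 0.026588 ≈ 0.496
P(legitimate marketing | evidence) ≈ 0.0014167 / 0.026588 ≈ 0.053
P(transactional receipt | evidence) ≈ 0.0043977 / 0.026588 ≈ 0.165
The largest is 0.496, so malware delivery is most probable.

malware delivery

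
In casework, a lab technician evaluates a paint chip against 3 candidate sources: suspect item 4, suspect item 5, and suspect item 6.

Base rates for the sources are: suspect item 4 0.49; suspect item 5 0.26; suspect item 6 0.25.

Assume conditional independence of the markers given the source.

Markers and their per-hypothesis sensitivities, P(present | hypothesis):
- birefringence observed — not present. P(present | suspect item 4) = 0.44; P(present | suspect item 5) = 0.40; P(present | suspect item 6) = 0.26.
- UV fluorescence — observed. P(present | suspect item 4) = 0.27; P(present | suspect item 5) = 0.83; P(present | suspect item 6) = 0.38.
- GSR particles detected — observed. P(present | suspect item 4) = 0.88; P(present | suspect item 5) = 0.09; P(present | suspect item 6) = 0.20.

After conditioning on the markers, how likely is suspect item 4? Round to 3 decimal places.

For each hypothesis, the unnormalized posterior weight is prior × product of the marker likelihoods (using 1 − P(present | H) for each absent marker):
  suspect item 4: 0.49 × (1 − 0.44) × 0.27 × 0.88 = 0.065197
  suspect item 5: 0.26 × (1 − 0.40) × 0.83 × 0.09 = 0.011653
  suspect item 6: 0.25 × (1 − 0.26) × 0.38 × 0.20 = 0.01406
Marginal likelihood of the evidence = 0.090911.
P(suspect item 4 | evidence) = 0.065197 / 0.090911 ≈ 0.717.

0.717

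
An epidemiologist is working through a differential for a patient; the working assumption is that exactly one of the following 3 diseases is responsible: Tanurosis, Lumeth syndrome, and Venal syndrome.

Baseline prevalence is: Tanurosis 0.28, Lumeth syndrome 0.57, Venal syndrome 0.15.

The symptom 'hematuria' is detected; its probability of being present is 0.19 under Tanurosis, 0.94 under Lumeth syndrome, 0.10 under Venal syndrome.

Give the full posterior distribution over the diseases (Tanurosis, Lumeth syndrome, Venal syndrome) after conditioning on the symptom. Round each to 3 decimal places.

0.088, 0.887, 0.025

Multiply each prior by the likelihood of the symptom:
  Tanurosis: 0.28 × 0.19 = 0.0532
  Lumeth syndrome: 0.57 × 0.94 = 0.5358
  Venal syndrome: 0.15 × 0.10 = 0.015
The unnormalized weights sum to 0.604.
P(Tanurosis | evidence) = 0.0532 / 0.604 ≈ 0.088
P(Lumeth syndrome | evidence) = 0.5358 / 0.604 ≈ 0.887
P(Venal syndrome | evidence) = 0.015 / 0.604 ≈ 0.025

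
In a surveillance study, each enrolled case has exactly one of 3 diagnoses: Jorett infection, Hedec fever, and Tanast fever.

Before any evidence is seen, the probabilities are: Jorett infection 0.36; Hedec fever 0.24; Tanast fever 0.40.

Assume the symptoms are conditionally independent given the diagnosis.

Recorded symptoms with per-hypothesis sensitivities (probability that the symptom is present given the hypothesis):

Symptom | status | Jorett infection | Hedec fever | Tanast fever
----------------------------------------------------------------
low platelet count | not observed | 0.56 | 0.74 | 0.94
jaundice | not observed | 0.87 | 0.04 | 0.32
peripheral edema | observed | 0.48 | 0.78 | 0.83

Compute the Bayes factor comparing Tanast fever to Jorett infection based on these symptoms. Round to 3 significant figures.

Joint likelihood of the symptom pattern under each hypothesis (using 1 − P(present | H) for each absent symptom):
  Tanast fever: (1 − 0.94) × (1 − 0.32) × 0.83 = 0.033864
  Jorett infection: (1 − 0.56) × (1 − 0.87) × 0.48 = 0.027456
Bayes factor = 0.033864 / 0.027456 ≈ 1.23

1.23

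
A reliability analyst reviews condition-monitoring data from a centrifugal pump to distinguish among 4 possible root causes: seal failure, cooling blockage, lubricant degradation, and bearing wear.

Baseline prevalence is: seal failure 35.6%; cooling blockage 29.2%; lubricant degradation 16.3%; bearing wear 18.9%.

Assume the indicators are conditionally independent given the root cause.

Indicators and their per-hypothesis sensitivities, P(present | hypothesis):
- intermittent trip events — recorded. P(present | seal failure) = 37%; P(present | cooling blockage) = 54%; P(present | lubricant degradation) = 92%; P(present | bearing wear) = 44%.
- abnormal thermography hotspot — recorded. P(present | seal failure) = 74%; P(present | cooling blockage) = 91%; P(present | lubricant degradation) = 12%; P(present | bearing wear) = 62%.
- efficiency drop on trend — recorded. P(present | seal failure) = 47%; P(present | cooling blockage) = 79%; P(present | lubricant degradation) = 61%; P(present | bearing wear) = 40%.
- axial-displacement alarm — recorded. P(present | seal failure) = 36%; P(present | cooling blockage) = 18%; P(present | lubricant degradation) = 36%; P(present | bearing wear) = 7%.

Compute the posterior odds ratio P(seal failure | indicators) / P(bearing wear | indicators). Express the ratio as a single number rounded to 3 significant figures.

Posterior odds equal prior odds times the likelihood ratio; only the two competing hypotheses matter.
  seal failure: 0.356 × 0.37 × 0.74 × 0.47 × 0.36 = 0.016492
  bearing wear: 0.189 × 0.44 × 0.62 × 0.40 × 0.07 = 0.0014437
Odds(seal failure : bearing wear) = 0.016492 / 0.0014437 ≈ 11.4.

11.4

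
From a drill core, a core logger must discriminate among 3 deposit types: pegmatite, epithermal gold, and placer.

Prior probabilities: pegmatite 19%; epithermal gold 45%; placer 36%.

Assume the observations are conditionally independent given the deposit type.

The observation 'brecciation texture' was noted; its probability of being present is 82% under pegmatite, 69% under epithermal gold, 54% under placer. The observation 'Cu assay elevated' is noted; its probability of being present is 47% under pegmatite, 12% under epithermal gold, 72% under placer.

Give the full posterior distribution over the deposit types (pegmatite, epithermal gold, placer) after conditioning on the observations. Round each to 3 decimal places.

0.292, 0.149, 0.559

Multiply each prior by the joint likelihood of the evidence pattern:
  pegmatite: 0.19 × 0.82 × 0.47 = 0.073226
  epithermal gold: 0.45 × 0.69 × 0.12 = 0.03726
  placer: 0.36 × 0.54 × 0.72 = 0.13997
Normalizing constant Z = 0.073226 + 0.03726 + 0.13997 = 0.25045.
P(pegmatite | evidence) = 0.073226 / 0.25045 ≈ 0.292
P(epithermal gold | evidence) = 0.03726 / 0.25045 ≈ 0.149
P(placer | evidence) = 0.13997 / 0.25045 ≈ 0.559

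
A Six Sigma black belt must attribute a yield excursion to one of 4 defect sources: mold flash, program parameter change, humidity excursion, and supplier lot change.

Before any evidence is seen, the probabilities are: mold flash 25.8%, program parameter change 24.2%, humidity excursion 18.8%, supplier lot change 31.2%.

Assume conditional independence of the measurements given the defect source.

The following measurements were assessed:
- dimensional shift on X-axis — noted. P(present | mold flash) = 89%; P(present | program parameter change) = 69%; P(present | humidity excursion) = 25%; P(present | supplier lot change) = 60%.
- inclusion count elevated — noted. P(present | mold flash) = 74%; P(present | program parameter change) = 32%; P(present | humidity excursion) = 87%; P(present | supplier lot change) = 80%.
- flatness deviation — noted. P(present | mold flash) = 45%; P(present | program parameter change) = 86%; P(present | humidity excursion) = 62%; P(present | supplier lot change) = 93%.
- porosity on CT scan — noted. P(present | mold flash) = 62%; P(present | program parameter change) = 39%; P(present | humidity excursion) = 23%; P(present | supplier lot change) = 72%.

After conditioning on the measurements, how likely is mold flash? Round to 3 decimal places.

0.277

Multiply each prior by the joint likelihood of the measurement pattern:
  mold flash: 0.258 × 0.89 × 0.74 × 0.45 × 0.62 = 0.047407
  program parameter change: 0.242 × 0.69 × 0.32 × 0.86 × 0.39 = 0.017922
  humidity excursion: 0.188 × 0.25 × 0.87 × 0.62 × 0.23 = 0.0058309
  supplier lot change: 0.312 × 0.60 × 0.80 × 0.93 × 0.72 = 0.10028
Marginal likelihood of the evidence = 0.17144.
P(mold flash | evidence) = 0.047407 / 0.17144 ≈ 0.277.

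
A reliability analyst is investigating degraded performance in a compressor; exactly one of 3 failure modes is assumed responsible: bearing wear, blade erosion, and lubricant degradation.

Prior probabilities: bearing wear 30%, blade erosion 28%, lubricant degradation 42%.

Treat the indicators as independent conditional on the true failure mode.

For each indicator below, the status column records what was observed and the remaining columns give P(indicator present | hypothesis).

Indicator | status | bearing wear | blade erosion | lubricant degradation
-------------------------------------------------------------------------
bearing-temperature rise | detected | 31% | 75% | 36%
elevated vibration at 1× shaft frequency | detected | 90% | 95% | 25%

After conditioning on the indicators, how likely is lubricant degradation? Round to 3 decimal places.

0.118

By Bayes' rule with conditional independence, the unnormalized weight for each hypothesis is prior × ∏ likelihoods:
  bearing wear: 0.30 × 0.31 × 0.90 = 0.0837
  blade erosion: 0.28 × 0.75 × 0.95 = 0.1995
  lubricant degradation: 0.42 × 0.36 × 0.25 = 0.0378
The unnormalized weights sum to 0.321.
P(lubricant degradation | evidence) = 0.0378 / 0.321 ≈ 0.118.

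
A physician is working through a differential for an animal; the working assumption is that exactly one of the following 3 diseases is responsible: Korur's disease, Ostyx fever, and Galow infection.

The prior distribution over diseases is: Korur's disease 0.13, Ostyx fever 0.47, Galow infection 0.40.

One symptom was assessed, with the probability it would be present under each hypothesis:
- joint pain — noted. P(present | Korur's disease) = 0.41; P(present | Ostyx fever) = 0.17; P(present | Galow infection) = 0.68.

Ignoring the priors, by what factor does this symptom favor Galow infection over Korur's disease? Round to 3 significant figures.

Likelihood of this symptom under each hypothesis:
  Galow infection: 0.68
  Korur's disease: 0.41
Bayes factor = 0.68 / 0.41 ≈ 1.66

1.66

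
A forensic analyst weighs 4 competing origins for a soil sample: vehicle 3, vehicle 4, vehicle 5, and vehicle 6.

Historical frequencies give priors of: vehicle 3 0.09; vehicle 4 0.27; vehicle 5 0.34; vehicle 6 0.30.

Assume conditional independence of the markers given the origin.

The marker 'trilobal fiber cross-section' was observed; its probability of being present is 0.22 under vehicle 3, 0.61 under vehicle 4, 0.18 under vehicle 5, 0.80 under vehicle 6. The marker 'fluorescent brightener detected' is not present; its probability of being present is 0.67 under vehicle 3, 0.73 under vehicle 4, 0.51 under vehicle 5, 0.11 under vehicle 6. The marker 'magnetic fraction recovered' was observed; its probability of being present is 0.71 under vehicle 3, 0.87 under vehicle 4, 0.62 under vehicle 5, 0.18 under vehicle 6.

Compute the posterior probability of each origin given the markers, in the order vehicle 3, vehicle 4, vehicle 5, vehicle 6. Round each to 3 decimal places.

0.046, 0.385, 0.185, 0.383

For each hypothesis, the unnormalized posterior weight is prior × product of the marker likelihoods (using 1 − P(present | H) for each absent marker):
  vehicle 3: 0.09 × 0.22 × (1 − 0.67) × 0.71 = 0.0046391
  vehicle 4: 0.27 × 0.61 × (1 − 0.73) × 0.87 = 0.038688
  vehicle 5: 0.34 × 0.18 × (1 − 0.51) × 0.62 = 0.018593
  vehicle 6: 0.30 × 0.80 × (1 − 0.11) × 0.18 = 0.038448
The unnormalized weights sum to 0.10037.
P(vehicle 3 | evidence) = 0.0046391 / 0.10037 ≈ 0.046
P(vehicle 4 | evidence) = 0.038688 / 0.10037 ≈ 0.385
P(vehicle 5 | evidence) = 0.018593 / 0.10037 ≈ 0.185
P(vehicle 6 | evidence) = 0.038448 / 0.10037 ≈ 0.383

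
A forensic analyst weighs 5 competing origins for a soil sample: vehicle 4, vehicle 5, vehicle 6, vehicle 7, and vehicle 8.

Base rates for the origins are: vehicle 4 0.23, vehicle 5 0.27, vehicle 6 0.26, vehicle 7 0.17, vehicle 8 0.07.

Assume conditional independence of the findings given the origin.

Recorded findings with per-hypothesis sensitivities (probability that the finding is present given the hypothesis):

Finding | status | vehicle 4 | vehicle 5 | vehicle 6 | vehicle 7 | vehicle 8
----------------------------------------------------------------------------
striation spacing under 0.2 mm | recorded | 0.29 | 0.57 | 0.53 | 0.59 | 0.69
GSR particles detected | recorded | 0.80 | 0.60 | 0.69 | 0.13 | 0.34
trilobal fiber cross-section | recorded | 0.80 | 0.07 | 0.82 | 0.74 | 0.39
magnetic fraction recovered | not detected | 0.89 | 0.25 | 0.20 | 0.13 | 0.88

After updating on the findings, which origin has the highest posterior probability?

vehicle 6

Multiply each prior by the joint likelihood of the evidence pattern (using 1 − P(present | H) for each absent finding):
  vehicle 4: 0.23 × 0.29 × 0.80 × 0.80 × (1 − 0.89) = 0.0046957
  vehicle 5: 0.27 × 0.57 × 0.60 × 0.07 × (1 − 0.25) = 0.0048479
  vehicle 6: 0.26 × 0.53 × 0.69 × 0.82 × (1 − 0.20) = 0.062374
  vehicle 7: 0.17 × 0.59 × 0.13 × 0.74 × (1 − 0.13) = 0.0083945
  vehicle 8: 0.07 × 0.69 × 0.34 × 0.39 × (1 − 0.88) = 0.00076855
Normalizing constant Z = 0.0046957 + 0.0048479 + 0.062374 + 0.0083945 + 0.00076855 = 0.08108.
P(vehicle 4 | evidence) ≈ 0.0046957 / 0.08108 ≈ 0.058
P(vehicle 5 | evidence) ≈ 0.0048479 / 0.08108 ≈ 0.060
P(vehicle 6 | evidence) ≈ 0.062374 / 0.08108 ≈ 0.769
P(vehicle 7 | evidence) ≈ 0.0083945 / 0.08108 ≈ 0.104
P(vehicle 8 | evidence) ≈ 0.00076855 / 0.08108 ≈ 0.009
The largest is 0.769, so vehicle 6 is most probable.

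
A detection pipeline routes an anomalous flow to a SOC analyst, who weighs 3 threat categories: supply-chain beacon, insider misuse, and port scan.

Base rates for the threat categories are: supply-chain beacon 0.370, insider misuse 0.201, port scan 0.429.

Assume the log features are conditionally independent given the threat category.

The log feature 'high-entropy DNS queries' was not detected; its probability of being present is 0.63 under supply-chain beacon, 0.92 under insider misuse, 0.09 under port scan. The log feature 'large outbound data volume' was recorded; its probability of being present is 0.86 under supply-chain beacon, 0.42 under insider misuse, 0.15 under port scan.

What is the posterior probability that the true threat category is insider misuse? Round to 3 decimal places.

0.037

Multiply each prior by the joint likelihood of the log feature pattern (using 1 − P(present | H) for each absent log feature):
  supply-chain beacon: 0.370 × (1 − 0.63) × 0.86 = 0.11773
  insider misuse: 0.201 × (1 − 0.92) × 0.42 = 0.0067536
  port scan: 0.429 × (1 − 0.09) × 0.15 = 0.058558
Normalizing constant Z = 0.11773 + 0.0067536 + 0.058558 = 0.18305.
P(insider misuse | evidence) = 0.0067536 / 0.18305 ≈ 0.037.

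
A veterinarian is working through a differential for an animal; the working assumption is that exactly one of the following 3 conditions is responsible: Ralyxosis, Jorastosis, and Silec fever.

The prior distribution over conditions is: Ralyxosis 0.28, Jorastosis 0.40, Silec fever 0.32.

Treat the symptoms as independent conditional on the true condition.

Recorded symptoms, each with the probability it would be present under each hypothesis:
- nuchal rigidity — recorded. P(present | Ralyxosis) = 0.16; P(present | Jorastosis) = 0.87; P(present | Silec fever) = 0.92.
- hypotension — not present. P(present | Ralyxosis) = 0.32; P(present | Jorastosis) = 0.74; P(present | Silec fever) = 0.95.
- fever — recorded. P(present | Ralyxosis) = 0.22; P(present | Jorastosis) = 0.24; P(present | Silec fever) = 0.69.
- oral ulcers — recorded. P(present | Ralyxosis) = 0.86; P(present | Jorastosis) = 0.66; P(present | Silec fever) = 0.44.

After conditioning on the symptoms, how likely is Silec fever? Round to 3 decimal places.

0.182

For each hypothesis, the unnormalized posterior weight is prior × product of the symptom likelihoods (using 1 − P(present | H) for each absent symptom):
  Ralyxosis: 0.28 × 0.16 × (1 − 0.32) × 0.22 × 0.86 = 0.0057638
  Jorastosis: 0.40 × 0.87 × (1 − 0.74) × 0.24 × 0.66 = 0.014332
  Silec fever: 0.32 × 0.92 × (1 − 0.95) × 0.69 × 0.44 = 0.004469
Normalizing constant Z = 0.0057638 + 0.014332 + 0.004469 = 0.024565.
P(Silec fever | evidence) = 0.004469 / 0.024565 ≈ 0.182.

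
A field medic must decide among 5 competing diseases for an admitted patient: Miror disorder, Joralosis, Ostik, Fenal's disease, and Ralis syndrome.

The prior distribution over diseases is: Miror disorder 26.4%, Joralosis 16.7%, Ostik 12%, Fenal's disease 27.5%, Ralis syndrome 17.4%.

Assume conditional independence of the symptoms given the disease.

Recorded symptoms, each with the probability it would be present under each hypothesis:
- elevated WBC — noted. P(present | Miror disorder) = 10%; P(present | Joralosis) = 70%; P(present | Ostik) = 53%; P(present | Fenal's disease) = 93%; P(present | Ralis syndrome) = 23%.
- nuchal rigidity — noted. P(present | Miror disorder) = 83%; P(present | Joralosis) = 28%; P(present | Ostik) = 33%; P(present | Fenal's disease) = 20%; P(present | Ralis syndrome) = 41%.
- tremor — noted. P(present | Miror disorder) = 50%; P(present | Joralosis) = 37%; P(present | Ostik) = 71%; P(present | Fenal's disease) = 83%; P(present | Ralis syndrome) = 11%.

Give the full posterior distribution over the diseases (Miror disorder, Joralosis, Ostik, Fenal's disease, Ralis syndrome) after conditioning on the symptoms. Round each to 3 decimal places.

Multiply each prior by the joint likelihood of the symptom pattern:
  Miror disorder: 0.264 × 0.10 × 0.83 × 0.50 = 0.010956
  Joralosis: 0.167 × 0.70 × 0.28 × 0.37 = 0.012111
  Ostik: 0.120 × 0.53 × 0.33 × 0.71 = 0.014901
  Fenal's disease: 0.275 × 0.93 × 0.20 × 0.83 = 0.042455
  Ralis syndrome: 0.174 × 0.23 × 0.41 × 0.11 = 0.0018049
The unnormalized weights sum to 0.082228.
P(Miror disorder | evidence) = 0.010956 / 0.082228 ≈ 0.133
P(Joralosis | evidence) = 0.012111 / 0.082228 ≈ 0.147
P(Ostik | evidence) = 0.014901 / 0.082228 ≈ 0.181
P(Fenal's disease | evidence) = 0.042455 / 0.082228 ≈ 0.516
P(Ralis syndrome | evidence) = 0.0018049 / 0.082228 ≈ 0.022

0.133, 0.147, 0.181, 0.516, 0.022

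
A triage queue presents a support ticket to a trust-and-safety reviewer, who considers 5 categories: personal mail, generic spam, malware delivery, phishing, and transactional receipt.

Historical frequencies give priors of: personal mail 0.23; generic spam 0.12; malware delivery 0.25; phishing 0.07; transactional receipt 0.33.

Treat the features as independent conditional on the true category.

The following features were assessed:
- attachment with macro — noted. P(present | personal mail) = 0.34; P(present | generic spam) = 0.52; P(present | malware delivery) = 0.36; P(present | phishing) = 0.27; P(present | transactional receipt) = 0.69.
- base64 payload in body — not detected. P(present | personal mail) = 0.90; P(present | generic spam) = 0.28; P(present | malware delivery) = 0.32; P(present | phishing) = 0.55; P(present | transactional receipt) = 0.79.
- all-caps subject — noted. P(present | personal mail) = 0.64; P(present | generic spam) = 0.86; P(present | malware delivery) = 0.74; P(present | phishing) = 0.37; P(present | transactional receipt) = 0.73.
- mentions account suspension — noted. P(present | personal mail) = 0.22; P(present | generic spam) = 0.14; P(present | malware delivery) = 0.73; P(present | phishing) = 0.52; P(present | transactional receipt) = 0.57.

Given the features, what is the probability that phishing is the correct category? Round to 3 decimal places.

0.027

For each hypothesis, the unnormalized posterior weight is prior × product of the feature likelihoods (using 1 − P(present | H) for each absent feature):
  personal mail: 0.23 × 0.34 × (1 − 0.90) × 0.64 × 0.22 = 0.0011011
  generic spam: 0.12 × 0.52 × (1 − 0.28) × 0.86 × 0.14 = 0.0054093
  malware delivery: 0.25 × 0.36 × (1 − 0.32) × 0.74 × 0.73 = 0.03306
  phishing: 0.07 × 0.27 × (1 − 0.55) × 0.37 × 0.52 = 0.0016364
  transactional receipt: 0.33 × 0.69 × (1 − 0.79) × 0.73 × 0.57 = 0.019897
The unnormalized weights sum to 0.061104.
P(phishing | evidence) = 0.0016364 / 0.061104 ≈ 0.027.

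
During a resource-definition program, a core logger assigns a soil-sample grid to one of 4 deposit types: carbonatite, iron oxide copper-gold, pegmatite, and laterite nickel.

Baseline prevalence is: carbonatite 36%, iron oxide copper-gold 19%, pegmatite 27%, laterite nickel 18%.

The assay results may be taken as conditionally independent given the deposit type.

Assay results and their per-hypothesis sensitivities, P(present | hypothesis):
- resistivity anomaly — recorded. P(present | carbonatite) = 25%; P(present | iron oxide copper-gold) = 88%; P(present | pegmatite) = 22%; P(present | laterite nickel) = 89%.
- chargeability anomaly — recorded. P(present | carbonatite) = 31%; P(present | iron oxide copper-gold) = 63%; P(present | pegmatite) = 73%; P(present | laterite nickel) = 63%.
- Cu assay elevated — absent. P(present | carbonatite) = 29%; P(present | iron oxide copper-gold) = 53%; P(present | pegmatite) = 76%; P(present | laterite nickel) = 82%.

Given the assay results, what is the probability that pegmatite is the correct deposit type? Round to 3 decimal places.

By Bayes' rule with conditional independence, the unnormalized weight for each hypothesis is prior × ∏ likelihoods (using 1 − P(present | H) for each absent assay result):
  carbonatite: 0.36 × 0.25 × 0.31 × (1 − 0.29) = 0.019809
  iron oxide copper-gold: 0.19 × 0.88 × 0.63 × (1 − 0.53) = 0.049508
  pegmatite: 0.27 × 0.22 × 0.73 × (1 − 0.76) = 0.010407
  laterite nickel: 0.18 × 0.89 × 0.63 × (1 − 0.82) = 0.018167
Marginal likelihood of the evidence = 0.09789.
P(pegmatite | evidence) = 0.010407 / 0.09789 ≈ 0.106.

0.106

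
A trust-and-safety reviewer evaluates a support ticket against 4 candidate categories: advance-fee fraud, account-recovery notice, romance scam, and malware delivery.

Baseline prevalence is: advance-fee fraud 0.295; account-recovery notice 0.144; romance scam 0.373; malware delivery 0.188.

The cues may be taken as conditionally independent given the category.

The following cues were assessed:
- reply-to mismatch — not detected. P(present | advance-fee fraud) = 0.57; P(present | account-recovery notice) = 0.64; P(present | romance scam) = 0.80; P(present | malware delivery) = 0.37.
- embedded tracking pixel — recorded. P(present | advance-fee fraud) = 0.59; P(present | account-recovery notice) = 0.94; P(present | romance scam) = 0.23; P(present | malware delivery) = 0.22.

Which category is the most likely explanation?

advance-fee fraud

For each hypothesis, the unnormalized posterior weight is prior × product of the cue likelihoods (using 1 − P(present | H) for each absent cue):
  advance-fee fraud: 0.295 × (1 − 0.57) × 0.59 = 0.074842
  account-recovery notice: 0.144 × (1 − 0.64) × 0.94 = 0.04873
  romance scam: 0.373 × (1 − 0.80) × 0.23 = 0.017158
  malware delivery: 0.188 × (1 − 0.37) × 0.22 = 0.026057
Normalizing constant Z = 0.074842 + 0.04873 + 0.017158 + 0.026057 = 0.16679.
P(advance-fee fraud | evidence) ≈ 0.074842 / 0.16679 ≈ 0.449
P(account-recovery notice | evidence) ≈ 0.04873 / 0.16679 ≈ 0.292
P(romance scam | evidence) ≈ 0.017158 / 0.16679 ≈ 0.103
P(malware delivery | evidence) ≈ 0.026057 / 0.16679 ≈ 0.156
The largest is 0.449, so advance-fee fraud is most probable.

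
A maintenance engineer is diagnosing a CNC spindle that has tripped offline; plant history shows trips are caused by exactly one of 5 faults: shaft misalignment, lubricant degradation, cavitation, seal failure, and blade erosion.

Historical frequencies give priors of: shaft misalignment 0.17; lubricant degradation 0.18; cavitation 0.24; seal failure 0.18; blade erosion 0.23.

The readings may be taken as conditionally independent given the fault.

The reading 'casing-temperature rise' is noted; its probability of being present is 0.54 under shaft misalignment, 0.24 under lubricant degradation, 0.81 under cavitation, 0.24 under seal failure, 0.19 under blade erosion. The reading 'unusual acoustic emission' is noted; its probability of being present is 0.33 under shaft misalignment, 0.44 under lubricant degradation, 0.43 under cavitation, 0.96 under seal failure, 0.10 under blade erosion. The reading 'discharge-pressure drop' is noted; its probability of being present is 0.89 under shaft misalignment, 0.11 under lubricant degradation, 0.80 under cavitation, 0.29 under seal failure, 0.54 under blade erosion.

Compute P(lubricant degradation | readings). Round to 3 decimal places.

By Bayes' rule with conditional independence, the unnormalized weight for each hypothesis is prior × ∏ likelihoods:
  shaft misalignment: 0.17 × 0.54 × 0.33 × 0.89 = 0.026962
  lubricant degradation: 0.18 × 0.24 × 0.44 × 0.11 = 0.0020909
  cavitation: 0.24 × 0.81 × 0.43 × 0.80 = 0.066874
  seal failure: 0.18 × 0.24 × 0.96 × 0.29 = 0.012027
  blade erosion: 0.23 × 0.19 × 0.10 × 0.54 = 0.0023598
Marginal likelihood of the evidence = 0.11031.
P(lubricant degradation | evidence) = 0.0020909 / 0.11031 ≈ 0.019.

0.019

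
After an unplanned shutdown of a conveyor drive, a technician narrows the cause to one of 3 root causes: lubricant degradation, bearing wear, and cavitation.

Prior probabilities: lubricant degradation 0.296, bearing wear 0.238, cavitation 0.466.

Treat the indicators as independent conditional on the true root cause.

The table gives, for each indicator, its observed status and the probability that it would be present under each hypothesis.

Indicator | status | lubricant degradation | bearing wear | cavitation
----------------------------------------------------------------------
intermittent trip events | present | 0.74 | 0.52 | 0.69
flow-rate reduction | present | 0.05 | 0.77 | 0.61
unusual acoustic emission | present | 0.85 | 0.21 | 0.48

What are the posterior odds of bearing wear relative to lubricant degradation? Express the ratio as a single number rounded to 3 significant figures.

Posterior odds equal prior odds times the likelihood ratio; only the two competing hypotheses matter.
  bearing wear: 0.238 × 0.52 × 0.77 × 0.21 = 0.020012
  lubricant degradation: 0.296 × 0.74 × 0.05 × 0.85 = 0.0093092
Odds(bearing wear : lubricant degradation) = 0.020012 / 0.0093092 ≈ 2.15.

2.15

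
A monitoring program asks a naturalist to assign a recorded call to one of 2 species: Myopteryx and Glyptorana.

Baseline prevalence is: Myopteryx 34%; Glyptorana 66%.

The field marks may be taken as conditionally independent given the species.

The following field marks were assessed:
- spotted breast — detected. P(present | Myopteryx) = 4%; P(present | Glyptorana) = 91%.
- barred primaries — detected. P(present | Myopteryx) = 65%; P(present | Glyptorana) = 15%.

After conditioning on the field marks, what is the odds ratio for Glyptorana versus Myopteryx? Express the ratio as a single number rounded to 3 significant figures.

Posterior odds equal prior odds times the likelihood ratio; only the two competing hypotheses matter.
  Glyptorana: 0.66 × 0.91 × 0.15 = 0.09009
  Myopteryx: 0.34 × 0.04 × 0.65 = 0.00884
Odds(Glyptorana : Myopteryx) = 0.09009 / 0.00884 ≈ 10.2.

10.2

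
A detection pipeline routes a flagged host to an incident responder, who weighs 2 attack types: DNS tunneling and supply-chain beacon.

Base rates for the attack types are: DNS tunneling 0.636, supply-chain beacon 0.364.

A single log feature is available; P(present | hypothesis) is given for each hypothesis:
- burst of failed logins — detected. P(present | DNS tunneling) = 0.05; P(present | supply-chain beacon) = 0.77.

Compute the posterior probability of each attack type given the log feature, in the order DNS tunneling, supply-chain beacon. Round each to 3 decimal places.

Multiply each prior by the likelihood of the log feature:
  DNS tunneling: 0.636 × 0.05 = 0.0318
  supply-chain beacon: 0.364 × 0.77 = 0.28028
The unnormalized weights sum to 0.31208.
P(DNS tunneling | evidence) = 0.0318 / 0.31208 ≈ 0.102
P(supply-chain beacon | evidence) = 0.28028 / 0.31208 ≈ 0.898

0.102, 0.898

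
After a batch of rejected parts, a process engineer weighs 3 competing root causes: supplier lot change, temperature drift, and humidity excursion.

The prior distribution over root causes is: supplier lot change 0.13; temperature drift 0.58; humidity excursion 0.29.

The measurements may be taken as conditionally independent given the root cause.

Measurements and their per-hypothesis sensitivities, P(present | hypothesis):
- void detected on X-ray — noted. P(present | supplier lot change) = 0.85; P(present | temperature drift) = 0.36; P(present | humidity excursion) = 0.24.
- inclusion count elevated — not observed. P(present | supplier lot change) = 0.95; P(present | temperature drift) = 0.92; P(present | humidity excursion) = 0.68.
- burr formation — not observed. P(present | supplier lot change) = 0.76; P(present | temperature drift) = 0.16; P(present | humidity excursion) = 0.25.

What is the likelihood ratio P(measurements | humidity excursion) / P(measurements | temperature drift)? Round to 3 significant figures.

2.38

Take the product of per-measurement likelihoods under each hypothesis (using 1 − P(present | H) for each absent measurement), then divide.
  humidity excursion: 0.24 × (1 − 0.68) × (1 − 0.25) = 0.0576
  temperature drift: 0.36 × (1 − 0.92) × (1 − 0.16) = 0.024192
Bayes factor = 0.0576 / 0.024192 ≈ 2.38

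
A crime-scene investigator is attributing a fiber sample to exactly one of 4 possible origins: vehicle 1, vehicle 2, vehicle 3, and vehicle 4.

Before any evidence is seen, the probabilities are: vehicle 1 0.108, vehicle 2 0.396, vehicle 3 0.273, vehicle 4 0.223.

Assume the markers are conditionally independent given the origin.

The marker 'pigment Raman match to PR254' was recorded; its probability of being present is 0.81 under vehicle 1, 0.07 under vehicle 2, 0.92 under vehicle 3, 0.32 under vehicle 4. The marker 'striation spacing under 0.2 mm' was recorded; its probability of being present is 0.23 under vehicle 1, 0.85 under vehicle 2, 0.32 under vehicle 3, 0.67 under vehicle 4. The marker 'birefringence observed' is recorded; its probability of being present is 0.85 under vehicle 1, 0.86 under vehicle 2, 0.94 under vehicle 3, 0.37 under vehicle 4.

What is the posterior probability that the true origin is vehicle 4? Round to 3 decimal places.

0.135

By Bayes' rule with conditional independence, the unnormalized weight for each hypothesis is prior × ∏ likelihoods:
  vehicle 1: 0.108 × 0.81 × 0.23 × 0.85 = 0.017102
  vehicle 2: 0.396 × 0.07 × 0.85 × 0.86 = 0.020263
  vehicle 3: 0.273 × 0.92 × 0.32 × 0.94 = 0.075549
  vehicle 4: 0.223 × 0.32 × 0.67 × 0.37 = 0.01769
The unnormalized weights sum to 0.1306.
P(vehicle 4 | evidence) = 0.01769 / 0.1306 ≈ 0.135.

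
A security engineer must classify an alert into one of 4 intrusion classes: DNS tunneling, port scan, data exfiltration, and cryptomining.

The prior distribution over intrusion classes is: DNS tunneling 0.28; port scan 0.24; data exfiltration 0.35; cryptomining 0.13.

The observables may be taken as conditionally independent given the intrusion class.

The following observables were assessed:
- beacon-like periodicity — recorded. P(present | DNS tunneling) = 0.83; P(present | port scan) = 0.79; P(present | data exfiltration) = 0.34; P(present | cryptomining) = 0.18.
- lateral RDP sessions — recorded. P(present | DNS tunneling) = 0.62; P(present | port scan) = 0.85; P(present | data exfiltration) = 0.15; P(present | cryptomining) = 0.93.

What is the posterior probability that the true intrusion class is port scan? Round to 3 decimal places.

0.467

Multiply each prior by the joint likelihood of the observable pattern:
  DNS tunneling: 0.28 × 0.83 × 0.62 = 0.14409
  port scan: 0.24 × 0.79 × 0.85 = 0.16116
  data exfiltration: 0.35 × 0.34 × 0.15 = 0.01785
  cryptomining: 0.13 × 0.18 × 0.93 = 0.021762
The unnormalized weights sum to 0.34486.
P(port scan | evidence) = 0.16116 / 0.34486 ≈ 0.467.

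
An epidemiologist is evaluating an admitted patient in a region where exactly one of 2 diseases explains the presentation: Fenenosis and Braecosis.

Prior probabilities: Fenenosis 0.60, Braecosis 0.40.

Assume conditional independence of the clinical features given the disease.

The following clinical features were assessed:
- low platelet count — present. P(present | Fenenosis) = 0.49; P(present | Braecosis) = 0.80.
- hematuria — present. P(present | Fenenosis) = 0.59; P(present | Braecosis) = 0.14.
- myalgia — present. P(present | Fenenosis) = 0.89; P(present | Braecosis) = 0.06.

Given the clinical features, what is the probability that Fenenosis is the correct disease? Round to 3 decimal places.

Multiply each prior by the joint likelihood of the clinical feature pattern:
  Fenenosis: 0.60 × 0.49 × 0.59 × 0.89 = 0.15438
  Braecosis: 0.40 × 0.80 × 0.14 × 0.06 = 0.002688
The unnormalized weights sum to 0.15707.
P(Fenenosis | evidence) = 0.15438 / 0.15707 ≈ 0.983.

0.983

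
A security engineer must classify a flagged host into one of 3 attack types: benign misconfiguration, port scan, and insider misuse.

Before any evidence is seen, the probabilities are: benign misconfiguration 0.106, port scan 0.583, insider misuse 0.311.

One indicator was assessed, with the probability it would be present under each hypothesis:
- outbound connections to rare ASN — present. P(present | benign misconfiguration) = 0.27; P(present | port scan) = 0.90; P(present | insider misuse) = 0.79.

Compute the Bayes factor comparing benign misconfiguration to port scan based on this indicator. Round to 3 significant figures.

0.300

Likelihood of this indicator under each hypothesis:
  benign misconfiguration: 0.27
  port scan: 0.9
Bayes factor = 0.27 / 0.9 ≈ 0.300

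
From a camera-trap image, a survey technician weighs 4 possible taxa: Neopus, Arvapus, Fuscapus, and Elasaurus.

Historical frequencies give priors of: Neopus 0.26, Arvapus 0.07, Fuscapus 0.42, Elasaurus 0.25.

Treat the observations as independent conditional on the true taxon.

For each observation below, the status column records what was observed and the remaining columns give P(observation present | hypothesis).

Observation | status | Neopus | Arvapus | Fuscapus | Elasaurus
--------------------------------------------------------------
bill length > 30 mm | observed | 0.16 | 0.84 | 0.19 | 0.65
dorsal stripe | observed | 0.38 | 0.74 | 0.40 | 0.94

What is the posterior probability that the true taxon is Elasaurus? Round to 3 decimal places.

By Bayes' rule with conditional independence, the unnormalized weight for each hypothesis is prior × ∏ likelihoods:
  Neopus: 0.26 × 0.16 × 0.38 = 0.015808
  Arvapus: 0.07 × 0.84 × 0.74 = 0.043512
  Fuscapus: 0.42 × 0.19 × 0.40 = 0.03192
  Elasaurus: 0.25 × 0.65 × 0.94 = 0.15275
The unnormalized weights sum to 0.24399.
P(Elasaurus | evidence) = 0.15275 / 0.24399 ≈ 0.626.

0.626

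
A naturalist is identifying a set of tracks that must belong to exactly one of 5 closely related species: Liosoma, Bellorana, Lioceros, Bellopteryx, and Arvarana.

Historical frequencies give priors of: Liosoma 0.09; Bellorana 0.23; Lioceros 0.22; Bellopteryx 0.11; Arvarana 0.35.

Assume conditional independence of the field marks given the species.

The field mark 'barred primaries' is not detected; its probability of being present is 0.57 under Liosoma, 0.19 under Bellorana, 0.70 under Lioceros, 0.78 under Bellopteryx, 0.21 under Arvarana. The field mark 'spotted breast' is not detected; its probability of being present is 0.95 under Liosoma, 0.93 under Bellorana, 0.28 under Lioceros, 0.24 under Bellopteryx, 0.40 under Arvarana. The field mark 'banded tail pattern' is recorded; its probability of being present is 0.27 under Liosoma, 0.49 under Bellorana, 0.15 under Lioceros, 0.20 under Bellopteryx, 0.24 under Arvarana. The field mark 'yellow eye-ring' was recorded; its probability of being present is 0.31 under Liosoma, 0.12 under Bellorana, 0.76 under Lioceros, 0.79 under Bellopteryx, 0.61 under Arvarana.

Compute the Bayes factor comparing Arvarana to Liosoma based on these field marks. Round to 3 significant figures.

The Bayes factor is the ratio of the joint likelihoods of the field mark pattern under the two hypotheses (using 1 − P(present | H) for each absent field mark).
  Arvarana: (1 − 0.21) × (1 − 0.40) × 0.24 × 0.61 = 0.069394
  Liosoma: (1 − 0.57) × (1 − 0.95) × 0.27 × 0.31 = 0.0017996
Bayes factor = 0.069394 / 0.0017996 ≈ 38.6

38.6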